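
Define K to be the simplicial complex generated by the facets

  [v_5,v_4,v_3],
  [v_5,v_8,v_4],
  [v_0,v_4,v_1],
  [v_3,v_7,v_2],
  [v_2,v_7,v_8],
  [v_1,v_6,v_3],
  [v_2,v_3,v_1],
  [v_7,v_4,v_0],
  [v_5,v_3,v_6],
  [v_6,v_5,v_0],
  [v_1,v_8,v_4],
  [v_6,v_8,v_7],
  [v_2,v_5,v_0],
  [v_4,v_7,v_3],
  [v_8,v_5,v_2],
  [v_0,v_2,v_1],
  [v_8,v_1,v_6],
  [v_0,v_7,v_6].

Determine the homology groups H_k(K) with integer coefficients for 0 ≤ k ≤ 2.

H_0 = Z,  H_1 = Z^2,  H_2 = Z.

Order the vertices as v_0 < v_1 < v_2 < v_3 < v_4 < v_5 < v_6 < v_7 < v_8. Listing each simplex with vertices in this order, K has dimension 2 with simplices:

  0-simplices (9): [v_0], [v_1], [v_2], [v_3], [v_4], [v_5], [v_6], [v_7], [v_8]
  1-simplices (27): (27 of them)
  2-simplices (18): (18 of them)

Hence C_0 ≅ Z^9, C_1 ≅ Z^27, C_2 ≅ Z^18.

Boundary ∂_1: C_1 → C_0 is given by ∂[p,q] = [q] − [p].
As a 9×27 matrix over Z this has rank 8, with invariant factors (1,1,1,1,1,1,1,1).

Boundary ∂_2: C_2 → C_1 maps a triangle to the signed sum of its edges. For instance
  ∂[v_2,v_5,v_8] = [v_5,v_8] − [v_2,v_8] + [v_2,v_5],
  ∂[v_6,v_7,v_8] = [v_7,v_8] − [v_6,v_8] + [v_6,v_7].
This gives a 27×18 integer matrix of rank 17; reducing to Smith normal form yields diagonal entries (1,1,1,1,1,1,1,1,1,1,1,1,1,1,1,1,1).

Reading off H_k = ker ∂_k / im ∂_{k+1}:

  H_0: rank C_0 − rank ∂_1 = 9 − 8 = 1, and the invariant factors of ∂_1 are all 1, so H_0 = Z.
  H_1: rank ker ∂_1 − rank ∂_2 = (27 − 8) − 17 = 2, and the invariant factors of ∂_2 are all 1, so H_1 = Z^2.
  H_2: rank ker ∂_2 − rank ∂_3 = (18 − 17) − 0 = 1, and there is no ∂_3, so H_2 = Z.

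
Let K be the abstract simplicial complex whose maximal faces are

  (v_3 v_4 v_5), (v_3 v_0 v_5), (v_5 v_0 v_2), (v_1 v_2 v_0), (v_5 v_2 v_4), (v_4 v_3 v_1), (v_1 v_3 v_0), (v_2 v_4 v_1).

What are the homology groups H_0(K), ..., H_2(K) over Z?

We work with the vertex ordering v_0 < v_1 < v_2 < v_3 < v_4 < v_5. The simplices of K, each written with vertices in increasing order, are:

  0-simplices (6): [v_0], [v_1], [v_2], [v_3], [v_4], [v_5]
  1-simplices (12): [v_0,v_1], [v_0,v_2], [v_0,v_3], [v_0,v_5], [v_1,v_2], [v_1,v_3], [v_1,v_4], [v_2,v_4], [v_2,v_5], [v_3,v_4], [v_3,v_5], [v_4,v_5]
  2-simplices (8): [v_0,v_1,v_2], [v_0,v_1,v_3], [v_0,v_2,v_5], [v_0,v_3,v_5], [v_1,v_2,v_4], [v_1,v_3,v_4], [v_2,v_4,v_5], [v_3,v_4,v_5]

Hence C_0 ≅ Z^6, C_1 ≅ Z^12, C_2 ≅ Z^8.

The boundary map ∂_1: C_1 → C_0 maps an edge to its endpoints' difference, ∂[p,q] = q − p.
This gives a 6×12 integer matrix of rank 5; reducing to Smith normal form yields diagonal entries (1,1,1,1,1).

Boundary ∂_2: C_2 → C_1 sends each 2-simplex [p,q,r] to [q,r] − [p,r] + [p,q]. For instance
  ∂[v_1,v_3,v_4] = [v_3,v_4] − [v_1,v_4] + [v_1,v_3],
  ∂[v_0,v_2,v_5] = [v_2,v_5] − [v_0,v_5] + [v_0,v_2].
As a 12×8 matrix over Z this has rank 7, with invariant factors (1,1,1,1,1,1,1).

Now H_k = ker ∂_k / im ∂_{k+1}, so:

  H_0: rank C_0 − rank ∂_1 = 6 − 5 = 1, and the invariant factors of ∂_1 are all 1, so H_0 = Z.
  H_1: rank ker ∂_1 − rank ∂_2 = (12 − 5) − 7 = 0, and the invariant factors of ∂_2 are all 1, so H_1 = 0.
  H_2: rank ker ∂_2 − rank ∂_3 = (8 − 7) − 0 = 1, and there is no ∂_3, so H_2 = Z.

As a check, the Euler characteristic is 6 − 12 + 8 = 2, which agrees with 1 − 0 + 1 = 2.
(K is a triangulation of the 2-sphere S^2.)

H_0 ≅ Z,  H_1 = 0,  H_2 ≅ Z.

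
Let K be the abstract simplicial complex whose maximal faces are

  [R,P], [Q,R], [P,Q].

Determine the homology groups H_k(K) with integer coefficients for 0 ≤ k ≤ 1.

H_0 ≅ Z,  H_1 ≅ Z.

Take the total order P < Q < R on the vertex set. Then K (dimension 1) consists of the simplices:

  0-simplices (3): P, Q, R
  1-simplices (3): PQ, PR, QR

so the chain groups are C_0 ≅ Z^3, C_1 ≅ Z^3.

∂_1: C_1 → C_0 maps an edge to its endpoints' difference, ∂[p,q] = q − p. For instance
  ∂PQ = Q − P.
The resulting 3×3 matrix has rank 2, and its Smith normal form has invariant factors (1,1).

From H_k ≅ ker(∂_k) / im(∂_{k+1}) we obtain:

  H_0: rank C_0 − rank ∂_1 = 3 − 2 = 1, and the invariant factors of ∂_1 are all 1, so H_0 = Z.
  H_1: rank ker ∂_1 − rank ∂_2 = (3 − 2) − 0 = 1, and there is no ∂_2, so H_1 = Z.

As a check, the Euler characteristic is 3 − 3 = 0, which agrees with 1 − 1 = 0.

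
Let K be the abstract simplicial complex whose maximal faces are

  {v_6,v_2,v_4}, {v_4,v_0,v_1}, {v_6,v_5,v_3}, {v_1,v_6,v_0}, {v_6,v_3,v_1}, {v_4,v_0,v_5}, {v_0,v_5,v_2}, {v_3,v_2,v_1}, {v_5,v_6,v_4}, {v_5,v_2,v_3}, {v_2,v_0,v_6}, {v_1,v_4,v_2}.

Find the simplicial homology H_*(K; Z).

H_0 ≅ Z,  H_1 ≅ Z/2Z,  H_2 = 0.

K has 7 vertices, 18 edges, 12 triangles.
rank ∂_0 = 0, rank ∂_1 = 6 ⇒ b_0 = 7 − 0 − 6 = 1; all invariant factors of ∂_1 are 1 so no torsion. So H_0 = Z.
rank ∂_1 = 6, rank ∂_2 = 12 ⇒ b_1 = 18 − 6 − 12 = 0; ∂_2 has invariant factor(s) [2] giving torsion. So H_1 = Z/2Z.
rank ∂_2 = 12, rank ∂_3 = 0 ⇒ b_2 = 12 − 12 − 0 = 0. So H_2 = 0.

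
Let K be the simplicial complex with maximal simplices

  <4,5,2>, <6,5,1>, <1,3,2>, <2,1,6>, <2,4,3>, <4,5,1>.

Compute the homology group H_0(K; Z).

H_0 ≅ Z.

Fix the vertex order 1 < 2 < 3 < 4 < 5 < 6 and write every simplex with vertices in increasing order. Then dim K = 2 and the simplices of K are:

  0-simplices (6): [1], [2], [3], [4], [5], [6]
  1-simplices (12): [1,2], [1,3], [1,4], [1,5], [1,6], [2,3], [2,4], [2,5], [2,6], [3,4], [4,5], [5,6]
  2-simplices (6): [1,2,3], [1,2,6], [1,4,5], [1,5,6], [2,3,4], [2,4,5]

giving chain groups C_0 ≅ Z^6, C_1 ≅ Z^12, C_2 ≅ Z^6.

The boundary map ∂_1: C_1 → C_0 is given by ∂[p,q] = [q] − [p]. For instance
  ∂[1,4] = [4] − [1].
As a 6×12 matrix over Z this has rank 5, with invariant factors (1,1,1,1,1).

The boundary map ∂_2: C_2 → C_1 maps a triangle to the signed sum of its edges. For instance
  ∂[2,4,5] = [4,5] − [2,5] + [2,4],
  ∂[1,2,3] = [2,3] − [1,3] + [1,2].
As a 12×6 matrix over Z this has rank 6, with invariant factors (1,1,1,1,1,1).

Computing H_k = (kernel of ∂_k) / (image of ∂_{k+1}):

  H_0: rank C_0 − rank ∂_1 = 6 − 5 = 1, and the invariant factors of ∂_1 are all 1, so H_0 = Z.

(K is a triangulation of the cylinder S^1 x I.)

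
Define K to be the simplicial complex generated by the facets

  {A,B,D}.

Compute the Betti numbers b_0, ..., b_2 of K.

Take the total order A < B < D on the vertex set. Then K (dimension 2) consists of the simplices:

  0-simplices (3): A, B, D
  1-simplices (3): AB, AD, BD
  2-simplices (1): ABD

giving chain groups C_0 ≅ Z^3, C_1 ≅ Z^3, C_2 ≅ Z^1.

The boundary map ∂_1: C_1 → C_0 is given by ∂[p,q] = [q] − [p]. For instance
  ∂BD = D − B.
This gives a 3×3 integer matrix of rank 2; reducing to Smith normal form yields diagonal entries (1,1).

∂_2: C_2 → C_1 acts by ∂[p,q,r] = [q,r] − [p,r] + [p,q]. For instance
  ∂ABD = BD − AD + AB.
This gives a 3×1 integer matrix of rank 1; reducing to Smith normal form yields diagonal entries (1).

From H_k ≅ ker(∂_k) / im(∂_{k+1}) we obtain:

  H_0: rank C_0 − rank ∂_1 = 3 − 2 = 1, and the invariant factors of ∂_1 are all 1, so H_0 = Z.
  H_1: rank ker ∂_1 − rank ∂_2 = (3 − 2) − 1 = 0, and the invariant factors of ∂_2 are all 1, so H_1 = 0.
  H_2: rank ker ∂_2 − rank ∂_3 = (1 − 1) − 0 = 0, and there is no ∂_3, so H_2 = 0.

Hence the Betti numbers are b_0 = 1, b_1 = 0, b_2 = 0.

b_0 = 1, b_1 = 0, b_2 = 0.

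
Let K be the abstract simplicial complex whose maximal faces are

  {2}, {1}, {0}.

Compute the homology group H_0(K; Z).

Fix the vertex order 0 < 1 < 2 and write every simplex with vertices in increasing order. Then dim K = 0 and the simplices of K are:

  0-simplices (3): [0], [1], [2]

Hence C_0 ≅ Z^3.

Computing H_k = (kernel of ∂_k) / (image of ∂_{k+1}):

  H_0: rank C_0 − rank ∂_1 = 3 − 0 = 3, and there is no ∂_1, so H_0 = Z^3.

H_0 ≅ Z^3.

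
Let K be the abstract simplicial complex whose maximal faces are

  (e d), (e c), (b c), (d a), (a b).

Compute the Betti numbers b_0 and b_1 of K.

Take the total order a < b < c < d < e on the vertex set. Then K (dimension 1) consists of the simplices:

  0-simplices (5): a, b, c, d, e
  1-simplices (5): ab, ad, bc, ce, de

so the chain groups are C_0 ≅ Z^5, C_1 ≅ Z^5.

∂_1: C_1 → C_0 sends each edge [p,q] (with p < q) to q − p.
As a 5×5 matrix over Z this has rank 4, with invariant factors (1,1,1,1).

Reading off H_k = ker ∂_k / im ∂_{k+1}:

  H_0: rank C_0 − rank ∂_1 = 5 − 4 = 1, and the invariant factors of ∂_1 are all 1, so H_0 ≅ Z.
  H_1: rank ker ∂_1 − rank ∂_2 = (5 − 4) − 0 = 1, and there is no ∂_2, so H_1 ≅ Z.

(K is a triangulation of the circle S^1.)

Hence the Betti numbers are b_0 = 1, b_1 = 1.

b_0 = 1, b_1 = 1.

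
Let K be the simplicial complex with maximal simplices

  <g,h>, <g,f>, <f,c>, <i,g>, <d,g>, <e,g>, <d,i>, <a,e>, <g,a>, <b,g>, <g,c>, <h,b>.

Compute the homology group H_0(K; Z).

H_0 ≅ Z.

Fix the vertex order a < b < c < d < e < f < g < h < i and write every simplex with vertices in increasing order. Then dim K = 1 and the simplices of K are:

  0-simplices (9): a, b, c, d, e, f, g, h, i
  1-simplices (12): ae, ag, bg, bh, cf, cg, dg, di, eg, fg, gh, gi

giving chain groups C_0 ≅ Z^9, C_1 ≅ Z^12.

∂_1: C_1 → C_0 is given by ∂[p,q] = [q] − [p]. For instance
  ∂ae = e − a.
The 9×12 boundary matrix has rank 8 and Smith normal form diag(1,1,1,1,1,1,1,1).

From H_k ≅ ker(∂_k) / im(∂_{k+1}) we obtain:

  H_0: rank C_0 − rank ∂_1 = 9 − 8 = 1, and the invariant factors of ∂_1 are all 1, so H_0 ≅ Z.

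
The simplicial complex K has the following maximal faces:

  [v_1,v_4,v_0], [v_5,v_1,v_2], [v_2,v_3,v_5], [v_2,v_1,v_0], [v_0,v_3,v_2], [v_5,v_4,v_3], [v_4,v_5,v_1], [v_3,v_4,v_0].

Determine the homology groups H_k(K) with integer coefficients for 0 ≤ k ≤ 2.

H_0 = Z,  H_1 = 0,  H_2 = Z.

We work with the vertex ordering v_0 < v_1 < v_2 < v_3 < v_4 < v_5. The simplices of K, each written with vertices in increasing order, are:

  0-simplices (6): [v_0], [v_1], [v_2], [v_3], [v_4], [v_5]
  1-simplices (12): [v_0,v_1], [v_0,v_2], [v_0,v_3], [v_0,v_4], [v_1,v_2], [v_1,v_4], [v_1,v_5], [v_2,v_3], [v_2,v_5], [v_3,v_4], [v_3,v_5], [v_4,v_5]
  2-simplices (8): [v_0,v_1,v_2], [v_0,v_1,v_4], [v_0,v_2,v_3], [v_0,v_3,v_4], [v_1,v_2,v_5], [v_1,v_4,v_5], [v_2,v_3,v_5], [v_3,v_4,v_5]

giving chain groups C_0 ≅ Z^6, C_1 ≅ Z^12, C_2 ≅ Z^8.

∂_1: C_1 → C_0 sends each edge [p,q] (with p < q) to q − p. For instance
  ∂[v_3,v_5] = [v_5] − [v_3].
As a 6×12 matrix over Z this has rank 5, with invariant factors (1,1,1,1,1).

The boundary map ∂_2: C_2 → C_1 acts by ∂[p,q,r] = [q,r] − [p,r] + [p,q]. For instance
  ∂[v_0,v_2,v_3] = [v_2,v_3] − [v_0,v_3] + [v_0,v_2],
  ∂[v_0,v_1,v_4] = [v_1,v_4] − [v_0,v_4] + [v_0,v_1].
As a 12×8 matrix over Z this has rank 7, with invariant factors (1,1,1,1,1,1,1).

From H_k ≅ ker(∂_k) / im(∂_{k+1}) we obtain:

  H_0: rank C_0 − rank ∂_1 = 6 − 5 = 1, and the invariant factors of ∂_1 are all 1, so H_0 ≅ Z.
  H_1: rank ker ∂_1 − rank ∂_2 = (12 − 5) − 7 = 0, and the invariant factors of ∂_2 are all 1, so H_1 ≅ 0.
  H_2: rank ker ∂_2 − rank ∂_3 = (8 − 7) − 0 = 1, and there is no ∂_3, so H_2 ≅ Z.

As a check, the Euler characteristic is 6 − 12 + 8 = 2, which agrees with 1 − 0 + 1 = 2.
(K is a triangulation of the 2-sphere S^2.)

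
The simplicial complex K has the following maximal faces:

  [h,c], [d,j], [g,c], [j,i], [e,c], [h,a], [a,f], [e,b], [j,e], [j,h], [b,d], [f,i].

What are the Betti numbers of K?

K has 10 vertices, 12 edges.
rank ∂_0 = 0, rank ∂_1 = 9 ⇒ b_0 = 10 − 0 − 9 = 1; all invariant factors of ∂_1 are 1 so no torsion. So H_0 ≅ Z.
rank ∂_1 = 9, rank ∂_2 = 0 ⇒ b_1 = 12 − 9 − 0 = 3. So H_1 ≅ Z^3.

b_0 = 1, b_1 = 3.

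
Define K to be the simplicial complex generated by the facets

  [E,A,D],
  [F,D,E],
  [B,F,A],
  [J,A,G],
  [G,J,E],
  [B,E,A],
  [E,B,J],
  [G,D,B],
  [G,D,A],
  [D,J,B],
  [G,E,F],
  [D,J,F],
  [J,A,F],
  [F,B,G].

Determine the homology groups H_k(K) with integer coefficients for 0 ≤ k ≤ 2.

H_0 = Z,  H_1 = Z^2,  H_2 = Z.

Order the vertices as A < B < D < E < F < G < J. Listing each simplex with vertices in this order, K has dimension 2 with simplices:

  0-simplices (7): A, B, D, E, F, G, J
  1-simplices (21): AB, AD, AE, AF, AG, AJ, BD, BE, BF, BG, BJ, DE, DF, DG, DJ, EF, EG, EJ, FG, FJ, GJ
  2-simplices (14): ABE, ABF, ADE, ADG, AFJ, AGJ, BDG, BDJ, BEJ, BFG, DEF, DFJ, EFG, EGJ

giving chain groups C_0 ≅ Z^7, C_1 ≅ Z^21, C_2 ≅ Z^14.

Boundary ∂_1: C_1 → C_0 maps an edge to its endpoints' difference, ∂[p,q] = q − p. For instance
  ∂EF = F − E.
As a 7×21 matrix over Z this has rank 6, with invariant factors (1,1,1,1,1,1).

∂_2: C_2 → C_1 acts by ∂[p,q,r] = [q,r] − [p,r] + [p,q]. For instance
  ∂BDG = DG − BG + BD,
  ∂ADE = DE − AE + AD.
This gives a 21×14 integer matrix of rank 13; reducing to Smith normal form yields diagonal entries (1,1,1,1,1,1,1,1,1,1,1,1,1).

Now H_k = ker ∂_k / im ∂_{k+1}, so:

  H_0: rank C_0 − rank ∂_1 = 7 − 6 = 1, and the invariant factors of ∂_1 are all 1, so H_0 ≅ Z.
  H_1: rank ker ∂_1 − rank ∂_2 = (21 − 6) − 13 = 2, and the invariant factors of ∂_2 are all 1, so H_1 ≅ Z^2.
  H_2: rank ker ∂_2 − rank ∂_3 = (14 − 13) − 0 = 1, and there is no ∂_3, so H_2 ≅ Z.

As a check, the Euler characteristic is 7 − 21 + 14 = 0, which agrees with 1 − 2 + 1 = 0.
(K is a triangulation of the torus T^2.)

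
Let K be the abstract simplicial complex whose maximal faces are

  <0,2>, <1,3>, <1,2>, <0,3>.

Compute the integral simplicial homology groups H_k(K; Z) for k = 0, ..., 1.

We work with the vertex ordering 0 < 1 < 2 < 3. The simplices of K, each written with vertices in increasing order, are:

  0-simplices (4): [0], [1], [2], [3]
  1-simplices (4): [0,2], [0,3], [1,2], [1,3]

so the chain groups are C_0 ≅ Z^4, C_1 ≅ Z^4.

∂_1: C_1 → C_0 maps an edge to its endpoints' difference, ∂[p,q] = q − p. For instance
  ∂[0,2] = [2] − [0].
This gives a 4×4 integer matrix of rank 3; reducing to Smith normal form yields diagonal entries (1,1,1).

From H_k ≅ ker(∂_k) / im(∂_{k+1}) we obtain:

  H_0: rank C_0 − rank ∂_1 = 4 − 3 = 1, and the invariant factors of ∂_1 are all 1, so H_0 ≅ Z.
  H_1: rank ker ∂_1 − rank ∂_2 = (4 − 3) − 0 = 1, and there is no ∂_2, so H_1 ≅ Z.

H_0 = Z,  H_1 = Z.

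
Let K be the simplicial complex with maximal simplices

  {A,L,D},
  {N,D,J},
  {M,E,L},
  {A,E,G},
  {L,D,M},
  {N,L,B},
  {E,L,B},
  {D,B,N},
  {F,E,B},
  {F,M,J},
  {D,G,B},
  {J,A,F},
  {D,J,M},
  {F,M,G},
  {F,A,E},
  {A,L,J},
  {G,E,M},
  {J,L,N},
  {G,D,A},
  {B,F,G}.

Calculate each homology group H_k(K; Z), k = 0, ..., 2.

H_0 ≅ Z,  H_1 ≅ Z ⊕ Z/2Z,  H_2 = 0.

Take the total order A < B < D < E < F < G < J < L < M < N on the vertex set. Then K (dimension 2) consists of the simplices:

  0-simplices (10): A, B, D, E, F, G, J, L, M, N
  1-simplices (30): AD, AE, AF, AG, AJ, AL, BD, BE, BF, BG, BL, BN, DG, DJ, DL, DM, DN, EF, EG, EL, EM, FG, FJ, FM, GM, JL, JM, JN, LM, LN
  2-simplices (20): ADG, ADL, AEF, AEG, AFJ, AJL, BDG, BDN, BEF, BEL, BFG, BLN, DJM, DJN, DLM, EGM, ELM, FGM, FJM, JLN

giving chain groups C_0 ≅ Z^10, C_1 ≅ Z^30, C_2 ≅ Z^20.

∂_1: C_1 → C_0 is given by ∂[p,q] = [q] − [p]. For instance
  ∂BE = E − B.
As a 10×30 matrix over Z this has rank 9, with invariant factors (1,1,1,1,1,1,1,1,1).

Boundary ∂_2: C_2 → C_1 maps a triangle to the signed sum of its edges. For instance
  ∂DJM = JM − DM + DJ,
  ∂AJL = JL − AL + AJ.
This gives a 30×20 integer matrix of rank 20; reducing to Smith normal form yields diagonal entries (1,1,1,1,1,1,1,1,1,1,1,1,1,1,1,1,1,1,1,2).

Reading off H_k = ker ∂_k / im ∂_{k+1}:

  H_0: rank C_0 − rank ∂_1 = 10 − 9 = 1, and the invariant factors of ∂_1 are all 1, so H_0 = Z.
  H_1: rank ker ∂_1 − rank ∂_2 = (30 − 9) − 20 = 1, and ∂_2 has invariant factor 2 > 1, so H_1 = Z ⊕ Z/2Z.
  H_2: rank ker ∂_2 − rank ∂_3 = (20 − 20) − 0 = 0, and there is no ∂_3, so H_2 = 0.

(K is a triangulation of the Klein bottle.)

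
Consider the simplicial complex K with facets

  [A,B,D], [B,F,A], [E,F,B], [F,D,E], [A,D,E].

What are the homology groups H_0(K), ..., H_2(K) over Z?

Order the vertices as A < B < D < E < F. Listing each simplex with vertices in this order, K has dimension 2 with simplices:

  0-simplices (5): A, B, D, E, F
  1-simplices (10): AB, AD, AE, AF, BD, BE, BF, DE, DF, EF
  2-simplices (5): ABD, ABF, ADE, BEF, DEF

Hence C_0 ≅ Z^5, C_1 ≅ Z^10, C_2 ≅ Z^5.

The boundary map ∂_1: C_1 → C_0 maps an edge to its endpoints' difference, ∂[p,q] = q − p.
As a 5×10 matrix over Z this has rank 4, with invariant factors (1,1,1,1).

The boundary map ∂_2: C_2 → C_1 acts by ∂[p,q,r] = [q,r] − [p,r] + [p,q]. For instance
  ∂ADE = DE − AE + AD,
  ∂ABF = BF − AF + AB.
The resulting 10×5 matrix has rank 5, and its Smith normal form has invariant factors (1,1,1,1,1).

Computing H_k = (kernel of ∂_k) / (image of ∂_{k+1}):

  H_0: rank C_0 − rank ∂_1 = 5 − 4 = 1, and the invariant factors of ∂_1 are all 1, so H_0 ≅ Z.
  H_1: rank ker ∂_1 − rank ∂_2 = (10 − 4) − 5 = 1, and the invariant factors of ∂_2 are all 1, so H_1 ≅ Z.
  H_2: rank ker ∂_2 − rank ∂_3 = (5 − 5) − 0 = 0, and there is no ∂_3, so H_2 ≅ 0.

(K is a triangulation of the Möbius band.)

H_0 ≅ Z,  H_1 ≅ Z,  H_2 = 0.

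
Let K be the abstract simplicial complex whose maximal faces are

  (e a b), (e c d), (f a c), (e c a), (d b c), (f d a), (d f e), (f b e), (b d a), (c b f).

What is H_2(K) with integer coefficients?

H_2 = 0.

Fix the vertex order a < b < c < d < e < f and write every simplex with vertices in increasing order. Then dim K = 2 and the simplices of K are:

  0-simplices (6): a, b, c, d, e, f
  1-simplices (15): ab, ac, ad, ae, af, bc, bd, be, bf, cd, ce, cf, de, df, ef
  2-simplices (10): abd, abe, ace, acf, adf, bcd, bcf, bef, cde, def

so the chain groups are C_0 ≅ Z^6, C_1 ≅ Z^15, C_2 ≅ Z^10.

The boundary map ∂_1: C_1 → C_0 maps an edge to its endpoints' difference, ∂[p,q] = q − p. For instance
  ∂cf = f − c.
This gives a 6×15 integer matrix of rank 5; reducing to Smith normal form yields diagonal entries (1,1,1,1,1).

The boundary map ∂_2: C_2 → C_1 maps a triangle to the signed sum of its edges. For instance
  ∂def = ef − df + de,
  ∂bcf = cf − bf + bc.
The 15×10 boundary matrix has rank 10 and Smith normal form diag(1,1,1,1,1,1,1,1,1,2).

From H_k ≅ ker(∂_k) / im(∂_{k+1}) we obtain:

  H_2: rank ker ∂_2 − rank ∂_3 = (10 − 10) − 0 = 0, and there is no ∂_3, so H_2 = 0.

(K is a triangulation of the real projective plane RP^2.)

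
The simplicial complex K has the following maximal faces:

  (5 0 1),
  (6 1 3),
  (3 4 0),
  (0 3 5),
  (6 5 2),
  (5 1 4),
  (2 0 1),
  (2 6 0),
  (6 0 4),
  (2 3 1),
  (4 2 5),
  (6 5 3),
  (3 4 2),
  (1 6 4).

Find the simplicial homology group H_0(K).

H_0 ≅ Z.

Fix the vertex order 0 < 1 < 2 < 3 < 4 < 5 < 6 and write every simplex with vertices in increasing order. Then dim K = 2 and the simplices of K are:

  0-simplices (7): [0], [1], [2], [3], [4], [5], [6]
  1-simplices (21): [0,1], [0,2], [0,3], [0,4], [0,5], [0,6], [1,2], [1,3], [1,4], [1,5], [1,6], [2,3], [2,4], [2,5], [2,6], [3,4], [3,5], [3,6], [4,5], [4,6], [5,6]
  2-simplices (14): [0,1,2], [0,1,5], [0,2,6], [0,3,4], [0,3,5], [0,4,6], [1,2,3], [1,3,6], [1,4,5], [1,4,6], [2,3,4], [2,4,5], [2,5,6], [3,5,6]

Hence C_0 ≅ Z^7, C_1 ≅ Z^21, C_2 ≅ Z^14.

Boundary ∂_1: C_1 → C_0 sends each edge [p,q] (with p < q) to q − p.
The resulting 7×21 matrix has rank 6, and its Smith normal form has invariant factors (1,1,1,1,1,1).

The boundary map ∂_2: C_2 → C_1 sends each 2-simplex [p,q,r] to [q,r] − [p,r] + [p,q]. For instance
  ∂[2,4,5] = [4,5] − [2,5] + [2,4],
  ∂[2,5,6] = [5,6] − [2,6] + [2,5].
As a 21×14 matrix over Z this has rank 13, with invariant factors (1,1,1,1,1,1,1,1,1,1,1,1,1).

From H_k ≅ ker(∂_k) / im(∂_{k+1}) we obtain:

  H_0: rank C_0 − rank ∂_1 = 7 − 6 = 1, and the invariant factors of ∂_1 are all 1, so H_0 ≅ Z.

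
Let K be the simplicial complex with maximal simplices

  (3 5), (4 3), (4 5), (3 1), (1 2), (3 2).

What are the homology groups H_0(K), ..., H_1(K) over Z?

H_0 ≅ Z,  H_1 ≅ Z^2.

We work with the vertex ordering 1 < 2 < 3 < 4 < 5. The simplices of K, each written with vertices in increasing order, are:

  0-simplices (5): [1], [2], [3], [4], [5]
  1-simplices (6): [1,2], [1,3], [2,3], [3,4], [3,5], [4,5]

Hence C_0 ≅ Z^5, C_1 ≅ Z^6.

∂_1: C_1 → C_0 maps an edge to its endpoints' difference, ∂[p,q] = q − p. For instance
  ∂[1,3] = [3] − [1].
As a 5×6 matrix over Z this has rank 4, with invariant factors (1,1,1,1).

From H_k ≅ ker(∂_k) / im(∂_{k+1}) we obtain:

  H_0: rank C_0 − rank ∂_1 = 5 − 4 = 1, and the invariant factors of ∂_1 are all 1, so H_0 ≅ Z.
  H_1: rank ker ∂_1 − rank ∂_2 = (6 − 4) − 0 = 2, and there is no ∂_2, so H_1 ≅ Z^2.

As a check, the Euler characteristic is 5 − 6 = -1, which agrees with 1 − 2 = -1.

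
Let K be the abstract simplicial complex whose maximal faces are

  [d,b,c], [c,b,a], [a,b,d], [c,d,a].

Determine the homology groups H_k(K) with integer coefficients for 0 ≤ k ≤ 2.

H_0 = Z,  H_1 = 0,  H_2 = Z.

K has 4 vertices, 6 edges, 4 triangles.
rank ∂_0 = 0, rank ∂_1 = 3 ⇒ b_0 = 4 − 0 − 3 = 1; all invariant factors of ∂_1 are 1 so no torsion. So H_0 ≅ Z.
rank ∂_1 = 3, rank ∂_2 = 3 ⇒ b_1 = 6 − 3 − 3 = 0; all invariant factors of ∂_2 are 1 so no torsion. So H_1 ≅ 0.
rank ∂_2 = 3, rank ∂_3 = 0 ⇒ b_2 = 4 − 3 − 0 = 1. So H_2 ≅ Z.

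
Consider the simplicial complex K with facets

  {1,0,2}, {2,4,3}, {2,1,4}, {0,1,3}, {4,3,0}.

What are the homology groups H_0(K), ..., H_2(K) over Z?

Take the total order 0 < 1 < 2 < 3 < 4 on the vertex set. Then K (dimension 2) consists of the simplices:

  0-simplices (5): [0], [1], [2], [3], [4]
  1-simplices (10): [0,1], [0,2], [0,3], [0,4], [1,2], [1,3], [1,4], [2,3], [2,4], [3,4]
  2-simplices (5): [0,1,2], [0,1,3], [0,3,4], [1,2,4], [2,3,4]

Hence C_0 ≅ Z^5, C_1 ≅ Z^10, C_2 ≅ Z^5.

∂_1: C_1 → C_0 is given by ∂[p,q] = [q] − [p]. For instance
  ∂[1,3] = [3] − [1].
This gives a 5×10 integer matrix of rank 4; reducing to Smith normal form yields diagonal entries (1,1,1,1).

Boundary ∂_2: C_2 → C_1 maps a triangle to the signed sum of its edges. For instance
  ∂[0,1,3] = [1,3] − [0,3] + [0,1],
  ∂[1,2,4] = [2,4] − [1,4] + [1,2].
The resulting 10×5 matrix has rank 5, and its Smith normal form has invariant factors (1,1,1,1,1).

Reading off H_k = ker ∂_k / im ∂_{k+1}:

  H_0: rank C_0 − rank ∂_1 = 5 − 4 = 1, and the invariant factors of ∂_1 are all 1, so H_0 ≅ Z.
  H_1: rank ker ∂_1 − rank ∂_2 = (10 − 4) − 5 = 1, and the invariant factors of ∂_2 are all 1, so H_1 ≅ Z.
  H_2: rank ker ∂_2 − rank ∂_3 = (5 − 5) − 0 = 0, and there is no ∂_3, so H_2 ≅ 0.

As a check, the Euler characteristic is 5 − 10 + 5 = 0, which agrees with 1 − 1 + 0 = 0.

H_0 = Z,  H_1 = Z,  H_2 = 0.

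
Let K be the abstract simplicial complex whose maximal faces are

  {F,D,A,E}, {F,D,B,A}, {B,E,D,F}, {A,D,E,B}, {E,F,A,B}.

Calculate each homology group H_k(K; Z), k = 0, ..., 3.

K has 5 vertices, 10 edges, 10 triangles, 5 3-simplices.
rank ∂_0 = 0, rank ∂_1 = 4 ⇒ b_0 = 5 − 0 − 4 = 1; all invariant factors of ∂_1 are 1 so no torsion. So H_0 ≅ Z.
rank ∂_1 = 4, rank ∂_2 = 6 ⇒ b_1 = 10 − 4 − 6 = 0; all invariant factors of ∂_2 are 1 so no torsion. So H_1 ≅ 0.
rank ∂_2 = 6, rank ∂_3 = 4 ⇒ b_2 = 10 − 6 − 4 = 0; all invariant factors of ∂_3 are 1 so no torsion. So H_2 ≅ 0.
rank ∂_3 = 4, rank ∂_4 = 0 ⇒ b_3 = 5 − 4 − 0 = 1. So H_3 ≅ Z.

H_0 ≅ Z,  H_1 = 0,  H_2 = 0,  H_3 ≅ Z.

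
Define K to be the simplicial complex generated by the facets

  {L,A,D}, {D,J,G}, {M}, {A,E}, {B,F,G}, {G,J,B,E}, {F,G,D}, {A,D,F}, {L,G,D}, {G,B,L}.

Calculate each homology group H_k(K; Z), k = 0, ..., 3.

H_0 ≅ Z^2,  H_1 ≅ Z,  H_2 = 0,  H_3 = 0.

Fix the vertex order A < B < D < E < F < G < J < L < M and write every simplex with vertices in increasing order. Then dim K = 3 and the simplices of K are:

  0-simplices (9): A, B, D, E, F, G, J, L, M
  1-simplices (18): AD, AE, AF, AL, BE, BF, BG, BJ, BL, DF, DG, DJ, DL, EG, EJ, FG, GJ, GL
  2-simplices (11): ADF, ADL, BEG, BEJ, BFG, BGJ, BGL, DFG, DGJ, DGL, EGJ
  3-simplices (1): BEGJ

Hence C_0 ≅ Z^9, C_1 ≅ Z^18, C_2 ≅ Z^11, C_3 ≅ Z^1.

Boundary ∂_1: C_1 → C_0 sends each edge [p,q] (with p < q) to q − p.
The resulting 9×18 matrix has rank 7, and its Smith normal form has invariant factors (1,1,1,1,1,1,1).

∂_2: C_2 → C_1 acts by ∂[p,q,r] = [q,r] − [p,r] + [p,q]. For instance
  ∂ADL = DL − AL + AD,
  ∂BFG = FG − BG + BF.
As a 18×11 matrix over Z this has rank 10, with invariant factors (1,1,1,1,1,1,1,1,1,1).

The boundary map ∂_3: C_3 → C_2 sends each 3-simplex σ to the alternating sum Σ_i (−1)^i (σ with its i-th vertex removed). For instance
  ∂BEGJ = EGJ − BGJ + BEJ − BEG.
This gives a 11×1 integer matrix of rank 1; reducing to Smith normal form yields diagonal entries (1).

Reading off H_k = ker ∂_k / im ∂_{k+1}:

  H_0: rank C_0 − rank ∂_1 = 9 − 7 = 2, and the invariant factors of ∂_1 are all 1, so H_0 = Z^2.
  H_1: rank ker ∂_1 − rank ∂_2 = (18 − 7) − 10 = 1, and the invariant factors of ∂_2 are all 1, so H_1 = Z.
  H_2: rank ker ∂_2 − rank ∂_3 = (11 − 10) − 1 = 0, and the invariant factors of ∂_3 are all 1, so H_2 = 0.
  H_3: rank ker ∂_3 − rank ∂_4 = (1 − 1) − 0 = 0, and there is no ∂_4, so H_3 = 0.

As a check, the Euler characteristic is 9 − 18 + 11 − 1 = 1, which agrees with 2 − 1 + 0 − 0 = 1.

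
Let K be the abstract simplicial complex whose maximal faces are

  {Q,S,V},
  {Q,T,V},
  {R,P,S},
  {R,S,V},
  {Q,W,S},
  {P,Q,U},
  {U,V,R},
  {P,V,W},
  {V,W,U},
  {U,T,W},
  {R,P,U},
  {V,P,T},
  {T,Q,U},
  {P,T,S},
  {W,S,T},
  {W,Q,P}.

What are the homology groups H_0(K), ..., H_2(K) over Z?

We work with the vertex ordering P < Q < R < S < T < U < V < W. The simplices of K, each written with vertices in increasing order, are:

  0-simplices (8): P, Q, R, S, T, U, V, W
  1-simplices (24): PQ, PR, PS, PT, PU, PV, PW, QS, QT, QU, QV, QW, RS, RU, RV, ST, SV, SW, TU, TV, TW, UV, UW, VW
  2-simplices (16): PQU, PQW, PRS, PRU, PST, PTV, PVW, QSV, QSW, QTU, QTV, RSV, RUV, STW, TUW, UVW

so the chain groups are C_0 ≅ Z^8, C_1 ≅ Z^24, C_2 ≅ Z^16.

The boundary map ∂_1: C_1 → C_0 sends each edge [p,q] (with p < q) to q − p. For instance
  ∂UW = W − U.
As a 8×24 matrix over Z this has rank 7, with invariant factors (1,1,1,1,1,1,1).

The boundary map ∂_2: C_2 → C_1 maps a triangle to the signed sum of its edges. For instance
  ∂RSV = SV − RV + RS,
  ∂PRU = RU − PU + PR.
This gives a 24×16 integer matrix of rank 15; reducing to Smith normal form yields diagonal entries (1,1,1,1,1,1,1,1,1,1,1,1,1,1,1).

Now H_k = ker ∂_k / im ∂_{k+1}, so:

  H_0: rank C_0 − rank ∂_1 = 8 − 7 = 1, and the invariant factors of ∂_1 are all 1, so H_0 = Z.
  H_1: rank ker ∂_1 − rank ∂_2 = (24 − 7) − 15 = 2, and the invariant factors of ∂_2 are all 1, so H_1 = Z^2.
  H_2: rank ker ∂_2 − rank ∂_3 = (16 − 15) − 0 = 1, and there is no ∂_3, so H_2 = Z.

H_0 = Z,  H_1 = Z^2,  H_2 = Z.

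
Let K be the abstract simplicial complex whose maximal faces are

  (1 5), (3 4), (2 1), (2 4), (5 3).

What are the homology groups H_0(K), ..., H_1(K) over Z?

Fix the vertex order 1 < 2 < 3 < 4 < 5 and write every simplex with vertices in increasing order. Then dim K = 1 and the simplices of K are:

  0-simplices (5): [1], [2], [3], [4], [5]
  1-simplices (5): [1,2], [1,5], [2,4], [3,4], [3,5]

so the chain groups are C_0 ≅ Z^5, C_1 ≅ Z^5.

∂_1: C_1 → C_0 sends each edge [p,q] (with p < q) to q − p.
The 5×5 boundary matrix has rank 4 and Smith normal form diag(1,1,1,1).

Now H_k = ker ∂_k / im ∂_{k+1}, so:

  H_0: rank C_0 − rank ∂_1 = 5 − 4 = 1, and the invariant factors of ∂_1 are all 1, so H_0 ≅ Z.
  H_1: rank ker ∂_1 − rank ∂_2 = (5 − 4) − 0 = 1, and there is no ∂_2, so H_1 ≅ Z.

H_0 = Z,  H_1 = Z.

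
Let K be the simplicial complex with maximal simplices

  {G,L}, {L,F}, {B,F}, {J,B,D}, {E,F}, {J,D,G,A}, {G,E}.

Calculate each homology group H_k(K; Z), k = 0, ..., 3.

Take the total order A < B < D < E < F < G < J < L on the vertex set. Then K (dimension 3) consists of the simplices:

  0-simplices (8): A, B, D, E, F, G, J, L
  1-simplices (13): AD, AG, AJ, BD, BF, BJ, DG, DJ, EF, EG, FL, GJ, GL
  2-simplices (5): ADG, ADJ, AGJ, BDJ, DGJ
  3-simplices (1): ADGJ

giving chain groups C_0 ≅ Z^8, C_1 ≅ Z^13, C_2 ≅ Z^5, C_3 ≅ Z^1.

The boundary map ∂_1: C_1 → C_0 maps an edge to its endpoints' difference, ∂[p,q] = q − p.
As a 8×13 matrix over Z this has rank 7, with invariant factors (1,1,1,1,1,1,1).

The boundary map ∂_2: C_2 → C_1 sends each 2-simplex [p,q,r] to [q,r] − [p,r] + [p,q]. For instance
  ∂ADJ = DJ − AJ + AD,
  ∂BDJ = DJ − BJ + BD.
This gives a 13×5 integer matrix of rank 4; reducing to Smith normal form yields diagonal entries (1,1,1,1).

Boundary ∂_3: C_3 → C_2 sends each 3-simplex σ to the alternating sum Σ_i (−1)^i (σ with its i-th vertex removed). For instance
  ∂ADGJ = DGJ − AGJ + ADJ − ADG.
The resulting 5×1 matrix has rank 1, and its Smith normal form has invariant factors (1).

Reading off H_k = ker ∂_k / im ∂_{k+1}:

  H_0: rank C_0 − rank ∂_1 = 8 − 7 = 1, and the invariant factors of ∂_1 are all 1, so H_0 = Z.
  H_1: rank ker ∂_1 − rank ∂_2 = (13 − 7) − 4 = 2, and the invariant factors of ∂_2 are all 1, so H_1 = Z^2.
  H_2: rank ker ∂_2 − rank ∂_3 = (5 − 4) − 1 = 0, and the invariant factors of ∂_3 are all 1, so H_2 = 0.
  H_3: rank ker ∂_3 − rank ∂_4 = (1 − 1) − 0 = 0, and there is no ∂_4, so H_3 = 0.

H_0 ≅ Z,  H_1 ≅ Z^2,  H_2 = 0,  H_3 = 0.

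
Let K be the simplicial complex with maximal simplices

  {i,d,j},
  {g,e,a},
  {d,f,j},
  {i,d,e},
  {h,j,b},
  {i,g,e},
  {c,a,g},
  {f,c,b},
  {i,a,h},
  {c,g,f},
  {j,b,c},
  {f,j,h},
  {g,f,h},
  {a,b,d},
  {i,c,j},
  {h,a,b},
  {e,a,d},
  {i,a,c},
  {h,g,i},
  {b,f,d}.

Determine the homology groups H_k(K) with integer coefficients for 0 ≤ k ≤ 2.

H_0 = Z,  H_1 = Z ⊕ Z/2,  H_2 = 0.

Order the vertices as a < b < c < d < e < f < g < h < i < j. Listing each simplex with vertices in this order, K has dimension 2 with simplices:

  0-simplices (10): a, b, c, d, e, f, g, h, i, j
  1-simplices (30): ab, ac, ad, ae, ag, ah, ai, bc, bd, bf, bh, bj, cf, cg, ci, cj, de, df, di, dj, eg, ei, fg, fh, fj, gh, gi, hi, hj, ij
  2-simplices (20): abd, abh, acg, aci, ade, aeg, ahi, bcf, bcj, bdf, bhj, cfg, cij, dei, dfj, dij, egi, fgh, fhj, ghi

Hence C_0 ≅ Z^10, C_1 ≅ Z^30, C_2 ≅ Z^20.

∂_1: C_1 → C_0 is given by ∂[p,q] = [q] − [p]. For instance
  ∂ad = d − a.
As a 10×30 matrix over Z this has rank 9, with invariant factors (1,1,1,1,1,1,1,1,1).

The boundary map ∂_2: C_2 → C_1 maps a triangle to the signed sum of its edges. For instance
  ∂aeg = eg − ag + ae,
  ∂cfg = fg − cg + cf.
The 30×20 boundary matrix has rank 20 and Smith normal form diag(1,1,1,1,1,1,1,1,1,1,1,1,1,1,1,1,1,1,1,2).

From H_k ≅ ker(∂_k) / im(∂_{k+1}) we obtain:

  H_0: rank C_0 − rank ∂_1 = 10 − 9 = 1, and the invariant factors of ∂_1 are all 1, so H_0 = Z.
  H_1: rank ker ∂_1 − rank ∂_2 = (30 − 9) − 20 = 1, and ∂_2 has invariant factor 2 > 1, so H_1 = Z ⊕ Z/2.
  H_2: rank ker ∂_2 − rank ∂_3 = (20 − 20) − 0 = 0, and there is no ∂_3, so H_2 = 0.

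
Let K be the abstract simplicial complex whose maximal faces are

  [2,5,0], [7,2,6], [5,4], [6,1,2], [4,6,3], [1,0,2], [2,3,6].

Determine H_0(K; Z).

K has 8 vertices, 14 edges, 6 triangles.
rank ∂_0 = 0, rank ∂_1 = 7 ⇒ b_0 = 8 − 0 − 7 = 1; all invariant factors of ∂_1 are 1 so no torsion. So H_0 = Z.

H_0 = Z.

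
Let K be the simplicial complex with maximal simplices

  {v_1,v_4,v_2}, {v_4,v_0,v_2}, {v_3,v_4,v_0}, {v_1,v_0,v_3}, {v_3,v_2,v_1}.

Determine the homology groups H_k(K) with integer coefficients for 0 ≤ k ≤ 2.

Fix the vertex order v_0 < v_1 < v_2 < v_3 < v_4 and write every simplex with vertices in increasing order. Then dim K = 2 and the simplices of K are:

  0-simplices (5): [v_0], [v_1], [v_2], [v_3], [v_4]
  1-simplices (10): [v_0,v_1], [v_0,v_2], [v_0,v_3], [v_0,v_4], [v_1,v_2], [v_1,v_3], [v_1,v_4], [v_2,v_3], [v_2,v_4], [v_3,v_4]
  2-simplices (5): [v_0,v_1,v_3], [v_0,v_2,v_4], [v_0,v_3,v_4], [v_1,v_2,v_3], [v_1,v_2,v_4]

Hence C_0 ≅ Z^5, C_1 ≅ Z^10, C_2 ≅ Z^5.

∂_1: C_1 → C_0 is given by ∂[p,q] = [q] − [p]. For instance
  ∂[v_0,v_2] = [v_2] − [v_0].
The 5×10 boundary matrix has rank 4 and Smith normal form diag(1,1,1,1).

The boundary map ∂_2: C_2 → C_1 sends each 2-simplex [p,q,r] to [q,r] − [p,r] + [p,q]. For instance
  ∂[v_1,v_2,v_4] = [v_2,v_4] − [v_1,v_4] + [v_1,v_2],
  ∂[v_1,v_2,v_3] = [v_2,v_3] − [v_1,v_3] + [v_1,v_2].
The 10×5 boundary matrix has rank 5 and Smith normal form diag(1,1,1,1,1).

Now H_k = ker ∂_k / im ∂_{k+1}, so:

  H_0: rank C_0 − rank ∂_1 = 5 − 4 = 1, and the invariant factors of ∂_1 are all 1, so H_0 = Z.
  H_1: rank ker ∂_1 − rank ∂_2 = (10 − 4) − 5 = 1, and the invariant factors of ∂_2 are all 1, so H_1 = Z.
  H_2: rank ker ∂_2 − rank ∂_3 = (5 − 5) − 0 = 0, and there is no ∂_3, so H_2 = 0.

H_0 ≅ Z,  H_1 ≅ Z,  H_2 = 0.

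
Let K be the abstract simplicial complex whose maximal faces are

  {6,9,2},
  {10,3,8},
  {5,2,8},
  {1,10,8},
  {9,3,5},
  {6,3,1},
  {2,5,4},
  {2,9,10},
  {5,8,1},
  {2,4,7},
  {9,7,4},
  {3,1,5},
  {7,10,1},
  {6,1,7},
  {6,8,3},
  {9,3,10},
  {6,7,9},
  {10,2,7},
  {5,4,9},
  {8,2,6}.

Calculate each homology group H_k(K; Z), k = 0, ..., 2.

Fix the vertex order 1 < 2 < 3 < 4 < 5 < 6 < 7 < 8 < 9 < 10 and write every simplex with vertices in increasing order. Then dim K = 2 and the simplices of K are:

  0-simplices (10): [1], [2], [3], [4], [5], [6], [7], [8], [9], [10]
  1-simplices (30): (30 of them)
  2-simplices (20): (20 of them)

so the chain groups are C_0 ≅ Z^10, C_1 ≅ Z^30, C_2 ≅ Z^20.

The boundary map ∂_1: C_1 → C_0 sends each edge [p,q] (with p < q) to q − p.
As a 10×30 matrix over Z this has rank 9, with invariant factors (1,1,1,1,1,1,1,1,1).

∂_2: C_2 → C_1 acts by ∂[p,q,r] = [q,r] − [p,r] + [p,q]. For instance
  ∂[1,8,10] = [8,10] − [1,10] + [1,8],
  ∂[6,7,9] = [7,9] − [6,9] + [6,7].
As a 30×20 matrix over Z this has rank 20, with invariant factors (1,1,1,1,1,1,1,1,1,1,1,1,1,1,1,1,1,1,1,2).

Reading off H_k = ker ∂_k / im ∂_{k+1}:

  H_0: rank C_0 − rank ∂_1 = 10 − 9 = 1, and the invariant factors of ∂_1 are all 1, so H_0 ≅ Z.
  H_1: rank ker ∂_1 − rank ∂_2 = (30 − 9) − 20 = 1, and ∂_2 has invariant factor 2 > 1, so H_1 ≅ Z ⊕ Z_2.
  H_2: rank ker ∂_2 − rank ∂_3 = (20 − 20) − 0 = 0, and there is no ∂_3, so H_2 ≅ 0.

H_0 ≅ Z,  H_1 ≅ Z ⊕ Z_2,  H_2 = 0.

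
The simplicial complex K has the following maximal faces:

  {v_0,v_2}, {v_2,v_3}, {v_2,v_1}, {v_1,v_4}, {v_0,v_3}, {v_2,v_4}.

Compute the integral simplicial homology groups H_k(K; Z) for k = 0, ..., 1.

Fix the vertex order v_0 < v_1 < v_2 < v_3 < v_4 and write every simplex with vertices in increasing order. Then dim K = 1 and the simplices of K are:

  0-simplices (5): [v_0], [v_1], [v_2], [v_3], [v_4]
  1-simplices (6): [v_0,v_2], [v_0,v_3], [v_1,v_2], [v_1,v_4], [v_2,v_3], [v_2,v_4]

so the chain groups are C_0 ≅ Z^5, C_1 ≅ Z^6.

The boundary map ∂_1: C_1 → C_0 sends each edge [p,q] (with p < q) to q − p. For instance
  ∂[v_1,v_4] = [v_4] − [v_1].
The resulting 5×6 matrix has rank 4, and its Smith normal form has invariant factors (1,1,1,1).

From H_k ≅ ker(∂_k) / im(∂_{k+1}) we obtain:

  H_0: rank C_0 − rank ∂_1 = 5 − 4 = 1, and the invariant factors of ∂_1 are all 1, so H_0 = Z.
  H_1: rank ker ∂_1 − rank ∂_2 = (6 − 4) − 0 = 2, and there is no ∂_2, so H_1 = Z^2.

(K is a triangulation of a wedge of 2 circles.)

H_0 = Z,  H_1 = Z^2.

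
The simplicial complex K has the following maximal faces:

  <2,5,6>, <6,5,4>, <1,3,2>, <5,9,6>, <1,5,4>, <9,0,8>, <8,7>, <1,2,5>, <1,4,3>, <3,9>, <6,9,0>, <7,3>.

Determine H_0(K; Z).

H_0 = Z.

We work with the vertex ordering 0 < 1 < 2 < 3 < 4 < 5 < 6 < 7 < 8 < 9. The simplices of K, each written with vertices in increasing order, are:

  0-simplices (10): [0], [1], [2], [3], [4], [5], [6], [7], [8], [9]
  1-simplices (20): [0,6], [0,8], [0,9], [1,2], [1,3], [1,4], [1,5], [2,3], [2,5], [2,6], [3,4], [3,7], [3,9], [4,5], [4,6], [5,6], [5,9], [6,9], [7,8], [8,9]
  2-simplices (9): [0,6,9], [0,8,9], [1,2,3], [1,2,5], [1,3,4], [1,4,5], [2,5,6], [4,5,6], [5,6,9]

Hence C_0 ≅ Z^10, C_1 ≅ Z^20, C_2 ≅ Z^9.

Boundary ∂_1: C_1 → C_0 is given by ∂[p,q] = [q] − [p]. For instance
  ∂[4,6] = [6] − [4].
The 10×20 boundary matrix has rank 9 and Smith normal form diag(1,1,1,1,1,1,1,1,1).

∂_2: C_2 → C_1 acts by ∂[p,q,r] = [q,r] − [p,r] + [p,q]. For instance
  ∂[5,6,9] = [6,9] − [5,9] + [5,6],
  ∂[0,6,9] = [6,9] − [0,9] + [0,6].
The resulting 20×9 matrix has rank 9, and its Smith normal form has invariant factors (1,1,1,1,1,1,1,1,1).

Now H_k = ker ∂_k / im ∂_{k+1}, so:

  H_0: rank C_0 − rank ∂_1 = 10 − 9 = 1, and the invariant factors of ∂_1 are all 1, so H_0 ≅ Z.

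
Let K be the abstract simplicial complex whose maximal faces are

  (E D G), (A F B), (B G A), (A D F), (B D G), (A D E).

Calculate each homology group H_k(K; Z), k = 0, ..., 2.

H_0 = Z,  H_1 = Z,  H_2 = 0.

Order the vertices as A < B < D < E < F < G. Listing each simplex with vertices in this order, K has dimension 2 with simplices:

  0-simplices (6): A, B, D, E, F, G
  1-simplices (12): AB, AD, AE, AF, AG, BD, BF, BG, DE, DF, DG, EG
  2-simplices (6): ABF, ABG, ADE, ADF, BDG, DEG

Hence C_0 ≅ Z^6, C_1 ≅ Z^12, C_2 ≅ Z^6.

∂_1: C_1 → C_0 sends each edge [p,q] (with p < q) to q − p.
The 6×12 boundary matrix has rank 5 and Smith normal form diag(1,1,1,1,1).

Boundary ∂_2: C_2 → C_1 acts by ∂[p,q,r] = [q,r] − [p,r] + [p,q]. For instance
  ∂ABF = BF − AF + AB,
  ∂ADF = DF − AF + AD.
As a 12×6 matrix over Z this has rank 6, with invariant factors (1,1,1,1,1,1).

From H_k ≅ ker(∂_k) / im(∂_{k+1}) we obtain:

  H_0: rank C_0 − rank ∂_1 = 6 − 5 = 1, and the invariant factors of ∂_1 are all 1, so H_0 = Z.
  H_1: rank ker ∂_1 − rank ∂_2 = (12 − 5) − 6 = 1, and the invariant factors of ∂_2 are all 1, so H_1 = Z.
  H_2: rank ker ∂_2 − rank ∂_3 = (6 − 6) − 0 = 0, and there is no ∂_3, so H_2 = 0.

As a check, the Euler characteristic is 6 − 12 + 6 = 0, which agrees with 1 − 1 + 0 = 0.
(K is a triangulation of the cylinder S^1 x I.)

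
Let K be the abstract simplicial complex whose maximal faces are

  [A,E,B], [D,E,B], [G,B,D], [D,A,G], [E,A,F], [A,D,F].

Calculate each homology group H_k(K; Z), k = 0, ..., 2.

H_0 ≅ Z,  H_1 ≅ Z,  H_2 = 0.

Fix the vertex order A < B < D < E < F < G and write every simplex with vertices in increasing order. Then dim K = 2 and the simplices of K are:

  0-simplices (6): A, B, D, E, F, G
  1-simplices (12): AB, AD, AE, AF, AG, BD, BE, BG, DE, DF, DG, EF
  2-simplices (6): ABE, ADF, ADG, AEF, BDE, BDG

giving chain groups C_0 ≅ Z^6, C_1 ≅ Z^12, C_2 ≅ Z^6.

The boundary map ∂_1: C_1 → C_0 is given by ∂[p,q] = [q] − [p].
The resulting 6×12 matrix has rank 5, and its Smith normal form has invariant factors (1,1,1,1,1).

The boundary map ∂_2: C_2 → C_1 acts by ∂[p,q,r] = [q,r] − [p,r] + [p,q]. For instance
  ∂ADG = DG − AG + AD,
  ∂ABE = BE − AE + AB.
As a 12×6 matrix over Z this has rank 6, with invariant factors (1,1,1,1,1,1).

Computing H_k = (kernel of ∂_k) / (image of ∂_{k+1}):

  H_0: rank C_0 − rank ∂_1 = 6 − 5 = 1, and the invariant factors of ∂_1 are all 1, so H_0 ≅ Z.
  H_1: rank ker ∂_1 − rank ∂_2 = (12 − 5) − 6 = 1, and the invariant factors of ∂_2 are all 1, so H_1 ≅ Z.
  H_2: rank ker ∂_2 − rank ∂_3 = (6 − 6) − 0 = 0, and there is no ∂_3, so H_2 ≅ 0.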